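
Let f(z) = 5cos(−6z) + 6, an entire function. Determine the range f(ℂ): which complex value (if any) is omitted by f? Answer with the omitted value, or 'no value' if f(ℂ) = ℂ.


Little Picard bounds the complement of f(ℂ) to at most one point.
cos is entire and surjective onto ℂ: for every w ∈ ℂ, cos(ζ) = w has a solution ζ ∈ ℂ (e.g., via the complex inverse arccos). With ζ = −6z this gives z = ζ/(-6). Then 5·cos(−6z) takes every value in 5·ℂ = ℂ, and adding 6 is a bijection of ℂ. So f is surjective and omits no value. (Note: only on the real line is cos bounded by [−1, 1].)

Omitted value: no value.


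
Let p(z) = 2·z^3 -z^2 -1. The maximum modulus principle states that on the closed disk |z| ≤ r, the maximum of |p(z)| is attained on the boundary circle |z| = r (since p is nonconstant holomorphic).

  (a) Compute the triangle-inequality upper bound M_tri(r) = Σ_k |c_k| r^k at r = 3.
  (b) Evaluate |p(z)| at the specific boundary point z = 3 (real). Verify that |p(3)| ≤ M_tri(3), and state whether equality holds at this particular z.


Coefficients: c_0 = -1, c_1 = 0, c_2 = -1, c_3 = 2. Radius r = 3.
Part (a). Triangle bound: M_tri(r) = Σ_k |c_k| r^k
  = |-1|·3^0 + |0|·3^1 + |-1|·3^2 + |2|·3^3
  = 1 + 0 + 9 + 54 = 64.
This bounds M(r) := max_{|z|=r} |p(z)| from above; equality holds iff all terms c_k z^k can be made to align in phase at a single z on |z|=r.
Part (b). At z = 3 (real, on the circle |z| = r):
  p(3) = (-1)·3^0 + (0)·3^1 + (-1)·3^2 + (2)·3^3 = 44.
  |p(3)| = 44.
Check: |p(3)| = 44 ≤ 64 = M_tri(3). ✓ Equality does not hold at z = 3 (the coefficients have mixed signs, so the terms do not all align in phase there).

M_tri(3) = 64; |p(3)| = 44; equality at z=3: no.


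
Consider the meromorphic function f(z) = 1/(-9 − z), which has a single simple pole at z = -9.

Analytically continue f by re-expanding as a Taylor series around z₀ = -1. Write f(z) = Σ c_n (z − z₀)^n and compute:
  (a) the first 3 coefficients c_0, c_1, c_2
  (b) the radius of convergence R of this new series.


Let w = z − z₀, so z = z₀ + w.
Then -9 − z = -9 − (z₀ + w) = (-9 − z₀) − w = -8 − w.
f(z) = 1/(-8 − w) = (1/(-8)) · 1/(1 − w/(-8)) = Σ_{n≥0} w^n / (-8)^(n+1).
So c_n = 1/(-8)^(n+1):
  c_0 = 1/(-8)^1 = -1/8.
  c_1 = 1/(-8)^2 = 1/64.
  c_2 = 1/(-8)^3 = -1/512.
The series is valid for |w/d| < 1, i.e. |z − z₀| < |d|.
Radius of convergence: R = |-9 − z₀| = |-8| = 8 (distance from z₀ to the singularity z = -9).

c_0 = -1/8, c_1 = 1/64, c_2 = -1/512; R = 8.


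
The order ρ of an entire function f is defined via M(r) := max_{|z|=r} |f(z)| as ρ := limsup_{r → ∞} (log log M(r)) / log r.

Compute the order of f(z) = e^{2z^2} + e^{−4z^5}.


Each summand is entire of order 2 and 5 respectively (as in the single-exponential case). The order of a sum is at most the max of the orders, so ρ ≤ 5. For the lower bound: on |z|=r choose arg z so that -4z^5 is real positive; then |e^{-4z^5}| = e^{4r^5} while |e^{2z^2}| ≤ e^{2r^2} = o(e^{4r^5}). So |f| ≥ e^{4r^5}(1 − o(1)) and ρ ≥ 5. Hence ρ = max(2, 5) = 5.
Therefore ρ = 5.

Order ρ = 5.


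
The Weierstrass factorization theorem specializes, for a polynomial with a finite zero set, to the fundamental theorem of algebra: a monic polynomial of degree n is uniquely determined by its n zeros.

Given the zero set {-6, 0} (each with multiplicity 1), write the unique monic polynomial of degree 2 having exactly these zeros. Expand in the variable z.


The polynomial is p(z) = ∏_{α ∈ S} (z − α), where S = {-6, 0}.
Expanding the product yields: p(z) = z^2 + 6·z.
The resulting polynomial has degree 2 and real coefficients as required.

p(z) = z^2 + 6·z.


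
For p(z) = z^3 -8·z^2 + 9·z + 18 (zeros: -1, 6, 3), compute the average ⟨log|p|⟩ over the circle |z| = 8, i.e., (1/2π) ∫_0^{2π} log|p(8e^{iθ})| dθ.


Zeros: -1, 3, 6; r = 8.
Inside |z| < r: -1, 3, 6. Outside (|z| ≥ r): ∅.
p(0) = 18, so log|p(0)| = log(18) = 2.8904.
Apply Jensen: I(r) = log|p(0)| + Σ_k log(r/|z_k|), summed over zeros inside |z| < r.
  log(r/|z_k|) for z_k = -1: log(8/1) = 2.0794
  log(r/|z_k|) for z_k = 6: log(8/6) = 0.2877
  log(r/|z_k|) for z_k = 3: log(8/3) = 0.9808
Sum over inside zeros: 3.3480.
I(r) = log|p(0)| + (inside sum) = 2.8904 + 3.3480 = 6.2383.
Closed form (all zeros inside, monic): I(r) = n·log(r) = 3·log(8) = 6.2383. ✓

I(r) ≈ 6.2383.


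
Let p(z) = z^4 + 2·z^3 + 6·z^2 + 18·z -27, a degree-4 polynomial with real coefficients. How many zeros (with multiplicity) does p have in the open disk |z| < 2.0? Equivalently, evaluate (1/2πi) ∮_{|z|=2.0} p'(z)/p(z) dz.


The zeros of p are: -3, 1, (0 + 3i), (0 - 3i).
Their magnitudes are: 3, 1, 3, 3.
Zeros with |z| < R = 2.0: 1.
Count = 1.
By the argument principle, (1/2πi) ∮_{|z|=R} p'(z)/p(z) dz equals exactly this count.

Number of zeros inside |z| < 2.0: 1.


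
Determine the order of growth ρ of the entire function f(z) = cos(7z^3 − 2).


Write cos(w) = (e^{iw} ± e^{−iw})/(2 or 2i), so |cos(w)| ≤ e^{|w|}. With w = 7z^3 − 2, |w| ≤ 7r^3 + 2 on |z|=r, giving M(r) ≤ e^{7r^3 + 2} and ρ ≤ 3. For the lower bound, choose z on |z|=r with 7z^3 purely imaginary of modulus 7r^3; then |cos(7z^3 − 2)| grows like e^{7r^3}/2, so ρ ≥ 3. Hence ρ = 3.
Therefore ρ = 3.

Order ρ = 3.


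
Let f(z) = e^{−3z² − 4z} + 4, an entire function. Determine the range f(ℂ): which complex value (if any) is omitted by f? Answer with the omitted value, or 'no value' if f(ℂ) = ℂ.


Little Picard bounds the complement of f(ℂ) to at most one point.
The exponent g(z) = −3z² − 4z is a nonconstant polynomial, hence surjective onto ℂ. So e^{g(z)} takes every value in {e^w : w ∈ ℂ} = ℂ ∖ {0}. Adding 4 shifts the range to ℂ ∖ {4}. f omits exactly 4.

Omitted value: 4.


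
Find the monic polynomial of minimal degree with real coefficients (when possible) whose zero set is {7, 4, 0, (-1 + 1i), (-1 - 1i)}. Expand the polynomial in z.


The polynomial is p(z) = ∏_{α ∈ S} (z − α), where S = {7, 4, 0, (-1 + 1i), (-1 - 1i)}.
Expanding the product yields: p(z) = z^5 -9·z^4 + 8·z^3 + 34·z^2 + 56·z.
Note conjugate pairs combine to real quadratics: (z − (-1+1i))(z − (-1−1i)) = z² + 2z + 2.
The resulting polynomial has degree 5 and real coefficients as required.

p(z) = z^5 -9·z^4 + 8·z^3 + 34·z^2 + 56·z.


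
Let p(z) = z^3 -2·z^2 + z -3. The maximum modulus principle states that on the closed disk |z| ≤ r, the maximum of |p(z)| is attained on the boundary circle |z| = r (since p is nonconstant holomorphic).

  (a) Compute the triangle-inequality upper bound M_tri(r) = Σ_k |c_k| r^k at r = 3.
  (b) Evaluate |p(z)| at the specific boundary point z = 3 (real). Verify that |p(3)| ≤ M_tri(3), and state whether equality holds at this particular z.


Coefficients: c_0 = -3, c_1 = 1, c_2 = -2, c_3 = 1. Radius r = 3.
Part (a). Triangle bound: M_tri(r) = Σ_k |c_k| r^k
  = |-3|·3^0 + |1|·3^1 + |-2|·3^2 + |1|·3^3
  = 3 + 3 + 18 + 27 = 51.
This bounds M(r) := max_{|z|=r} |p(z)| from above; equality holds iff all terms c_k z^k can be made to align in phase at a single z on |z|=r.
Part (b). At z = 3 (real, on the circle |z| = r):
  p(3) = (-3)·3^0 + (1)·3^1 + (-2)·3^2 + (1)·3^3 = 9.
  |p(3)| = 9.
Check: |p(3)| = 9 ≤ 51 = M_tri(3). ✓ Equality does not hold at z = 3 (the coefficients have mixed signs, so the terms do not all align in phase there).

M_tri(3) = 51; |p(3)| = 9; equality at z=3: no.


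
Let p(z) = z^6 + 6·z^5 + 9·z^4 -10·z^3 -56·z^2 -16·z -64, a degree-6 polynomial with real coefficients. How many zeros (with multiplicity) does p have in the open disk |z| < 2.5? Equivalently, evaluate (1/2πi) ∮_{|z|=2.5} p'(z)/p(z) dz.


The zeros of p are: (0 + 1i), (0 - 1i), -4, (-2 + 2i), (-2 - 2i), 2.
Their magnitudes are: 1, 1, 4, 2.828, 2.828, 2.
Zeros with |z| < R = 2.5: (0 + 1i), (0 - 1i), 2.
Count = 3.
By the argument principle, (1/2πi) ∮_{|z|=R} p'(z)/p(z) dz equals exactly this count.

Number of zeros inside |z| < 2.5: 3.


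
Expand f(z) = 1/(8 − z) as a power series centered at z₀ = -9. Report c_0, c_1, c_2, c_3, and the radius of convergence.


Let w = z − z₀, so z = z₀ + w.
Then 8 − z = 8 − (z₀ + w) = (8 − z₀) − w = 17 − w.
f(z) = 1/(17 − w) = (1/(17)) · 1/(1 − w/(17)) = Σ_{n≥0} w^n / (17)^(n+1).
So c_n = 1/(17)^(n+1):
  c_0 = 1/(17)^1 = 1/17.
  c_1 = 1/(17)^2 = 1/289.
  c_2 = 1/(17)^3 = 1/4913.
  c_3 = 1/(17)^4 = 1/83521.
The series is valid for |w/d| < 1, i.e. |z − z₀| < |d|.
Radius of convergence: R = |8 − z₀| = |17| = 17 (distance from z₀ to the singularity z = 8).

c_0 = 1/17, c_1 = 1/289, c_2 = 1/4913, c_3 = 1/83521; R = 17.


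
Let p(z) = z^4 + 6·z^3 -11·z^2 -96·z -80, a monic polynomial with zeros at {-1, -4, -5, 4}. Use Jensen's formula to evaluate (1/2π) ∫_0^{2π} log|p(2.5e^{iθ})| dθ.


Zeros: -5, -4, -1, 4; r = 2.5.
Inside |z| < r: -1. Outside (|z| ≥ r): -5, -4, 4.
p(0) = -80, so log|p(0)| = log(80) = 4.3820.
Apply Jensen: I(r) = log|p(0)| + Σ_k log(r/|z_k|), summed over zeros inside |z| < r.
  log(r/|z_k|) for z_k = -1: log(2.5/1) = 0.9163
  Outside zeros (-5, -4, 4) contribute nothing to the Jensen sum.
Sum over inside zeros: 0.9163.
I(r) = log|p(0)| + (inside sum) = 4.3820 + 0.9163 = 5.2983.
Note: since some zeros are outside |z| ≤ r, the simplified n·log(r) form does NOT apply — only the inside zeros contribute.

I(r) ≈ 5.2983.


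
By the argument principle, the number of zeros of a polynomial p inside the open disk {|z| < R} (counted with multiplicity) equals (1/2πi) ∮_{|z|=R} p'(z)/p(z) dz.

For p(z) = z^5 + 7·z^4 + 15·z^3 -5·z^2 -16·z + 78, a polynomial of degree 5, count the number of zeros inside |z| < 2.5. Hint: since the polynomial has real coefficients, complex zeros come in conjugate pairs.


The zeros of p are: -3, (-3 + 2i), (-3 - 2i), (1 + 1i), (1 - 1i).
Their magnitudes are: 3, 3.606, 3.606, 1.414, 1.414.
Zeros with |z| < R = 2.5: (1 + 1i), (1 - 1i).
Count = 2.
By the argument principle, (1/2πi) ∮_{|z|=R} p'(z)/p(z) dz equals exactly this count.

Number of zeros inside |z| < 2.5: 2.


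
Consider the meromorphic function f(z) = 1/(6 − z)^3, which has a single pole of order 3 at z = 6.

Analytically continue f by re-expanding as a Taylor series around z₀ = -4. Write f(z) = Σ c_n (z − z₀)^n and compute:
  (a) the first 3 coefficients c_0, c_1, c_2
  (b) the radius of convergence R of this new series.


Let w = z − z₀, so z = z₀ + w.
Then 6 − z = 6 − (z₀ + w) = (6 − z₀) − w = 10 − w.
f(z) = 1/(10 − w)^3 = (1/(10)^3) · (1 − w/(10))^{−3}.
By the binomial series (1−u)^{−3} = Σ_{n≥0} C(n+2, 2) u^n for |u|<1, with u = w/(10):
  c_n = C(n+2, 2) / (10)^(n+3).
  c_0 = 1/(10)^3 = 1/1000.
  c_1 = 3/(10)^4 = 3/10000.
  c_2 = 6/(10)^5 = 3/50000.
The series is valid for |w/d| < 1, i.e. |z − z₀| < |d|.
Radius of convergence: R = |6 − z₀| = |10| = 10 (distance from z₀ to the singularity z = 6).

c_0 = 1/1000, c_1 = 3/10000, c_2 = 3/50000; R = 10.


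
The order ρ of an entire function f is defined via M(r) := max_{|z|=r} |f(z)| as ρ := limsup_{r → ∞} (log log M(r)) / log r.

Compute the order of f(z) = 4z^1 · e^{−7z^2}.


M(r) = max_{|z|=r} |4|·|z|^1·|e^{−7z^2}| = 4·r^1 · e^{7r^2} (the factors attain their maxima compatibly on |z|=r). Then log M(r) = log 4 + 1·log r + 7r^2, dominated by the last term, so log log M(r) ~ 2·log r. The polynomial factor 4z^1 contributes only a log r term and does not affect the order. ρ = 2.
Therefore ρ = 2.

Order ρ = 2.


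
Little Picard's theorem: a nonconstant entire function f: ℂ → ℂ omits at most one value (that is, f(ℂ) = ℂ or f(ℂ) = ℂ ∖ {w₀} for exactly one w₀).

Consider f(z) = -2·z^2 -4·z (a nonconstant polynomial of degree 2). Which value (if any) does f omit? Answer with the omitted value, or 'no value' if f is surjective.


Little Picard bounds the complement of f(ℂ) to at most one point.
For every w ∈ ℂ, the equation p(z) − w = 0 is a nonconstant polynomial in z and hence has at least one root by the fundamental theorem of algebra. So p is surjective onto ℂ, omitting no value.

Omitted value: no value.


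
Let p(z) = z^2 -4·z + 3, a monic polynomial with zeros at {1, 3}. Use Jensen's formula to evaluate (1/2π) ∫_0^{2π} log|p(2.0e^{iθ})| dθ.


Zeros: 1, 3; r = 2.0.
Inside |z| < r: 1. Outside (|z| ≥ r): 3.
p(0) = 3, so log|p(0)| = log(3) = 1.0986.
Apply Jensen: I(r) = log|p(0)| + Σ_k log(r/|z_k|), summed over zeros inside |z| < r.
  log(r/|z_k|) for z_k = 1: log(2.0/1) = 0.6931
  Outside zeros (3) contribute nothing to the Jensen sum.
Sum over inside zeros: 0.6931.
I(r) = log|p(0)| + (inside sum) = 1.0986 + 0.6931 = 1.7918.
Note: since some zeros are outside |z| ≤ r, the simplified n·log(r) form does NOT apply — only the inside zeros contribute.

I(r) ≈ 1.7918.


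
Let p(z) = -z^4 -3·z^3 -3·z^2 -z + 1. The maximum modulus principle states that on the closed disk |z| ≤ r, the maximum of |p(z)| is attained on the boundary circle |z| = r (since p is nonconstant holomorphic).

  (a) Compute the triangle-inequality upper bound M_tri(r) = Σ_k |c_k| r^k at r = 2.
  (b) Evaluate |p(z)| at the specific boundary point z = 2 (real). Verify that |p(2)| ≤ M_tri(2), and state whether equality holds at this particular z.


Coefficients: c_0 = 1, c_1 = -1, c_2 = -3, c_3 = -3, c_4 = -1. Radius r = 2.
Part (a). Triangle bound: M_tri(r) = Σ_k |c_k| r^k
  = |1|·2^0 + |-1|·2^1 + |-3|·2^2 + |-3|·2^3 + |-1|·2^4
  = 1 + 2 + 12 + 24 + 16 = 55.
This bounds M(r) := max_{|z|=r} |p(z)| from above; equality holds iff all terms c_k z^k can be made to align in phase at a single z on |z|=r.
Part (b). At z = 2 (real, on the circle |z| = r):
  p(2) = (1)·2^0 + (-1)·2^1 + (-3)·2^2 + (-3)·2^3 + (-1)·2^4 = -53.
  |p(2)| = 53.
Check: |p(2)| = 53 ≤ 55 = M_tri(2). ✓ Equality does not hold at z = 2 (the coefficients have mixed signs, so the terms do not all align in phase there).

M_tri(2) = 55; |p(2)| = 53; equality at z=2: no.


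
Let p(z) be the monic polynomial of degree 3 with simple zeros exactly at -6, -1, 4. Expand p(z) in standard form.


The polynomial is p(z) = ∏_{α ∈ S} (z − α), where S = {-6, -1, 4}.
Expanding the product yields: p(z) = z^3 + 3·z^2 -22·z -24.
The resulting polynomial has degree 3 and real coefficients as required.

p(z) = z^3 + 3·z^2 -22·z -24.


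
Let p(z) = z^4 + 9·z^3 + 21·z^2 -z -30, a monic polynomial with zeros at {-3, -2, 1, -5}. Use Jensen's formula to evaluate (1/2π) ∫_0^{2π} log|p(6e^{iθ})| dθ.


Zeros: -5, -3, -2, 1; r = 6.
Inside |z| < r: -5, -3, -2, 1. Outside (|z| ≥ r): ∅.
p(0) = -30, so log|p(0)| = log(30) = 3.4012.
Apply Jensen: I(r) = log|p(0)| + Σ_k log(r/|z_k|), summed over zeros inside |z| < r.
  log(r/|z_k|) for z_k = -3: log(6/3) = 0.6931
  log(r/|z_k|) for z_k = -2: log(6/2) = 1.0986
  log(r/|z_k|) for z_k = 1: log(6/1) = 1.7918
  log(r/|z_k|) for z_k = -5: log(6/5) = 0.1823
Sum over inside zeros: 3.7658.
I(r) = log|p(0)| + (inside sum) = 3.4012 + 3.7658 = 7.1670.
Closed form (all zeros inside, monic): I(r) = n·log(r) = 4·log(6) = 7.1670. ✓

I(r) ≈ 7.1670.


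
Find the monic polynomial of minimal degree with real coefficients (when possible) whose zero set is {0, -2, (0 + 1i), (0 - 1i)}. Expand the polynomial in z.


The polynomial is p(z) = ∏_{α ∈ S} (z − α), where S = {0, -2, (0 + 1i), (0 - 1i)}.
Expanding the product yields: p(z) = z^4 + 2·z^3 + z^2 + 2·z.
Note conjugate pairs combine to real quadratics: (z − (0+1i))(z − (0−1i)) = z² + 1.
The resulting polynomial has degree 4 and real coefficients as required.

p(z) = z^4 + 2·z^3 + z^2 + 2·z.


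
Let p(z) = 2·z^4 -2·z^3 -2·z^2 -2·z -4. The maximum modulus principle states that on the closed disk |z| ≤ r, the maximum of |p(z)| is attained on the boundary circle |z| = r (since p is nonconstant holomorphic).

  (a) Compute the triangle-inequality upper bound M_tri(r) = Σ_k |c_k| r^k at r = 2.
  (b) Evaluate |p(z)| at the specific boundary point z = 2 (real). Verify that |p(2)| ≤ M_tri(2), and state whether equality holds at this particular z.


Coefficients: c_0 = -4, c_1 = -2, c_2 = -2, c_3 = -2, c_4 = 2. Radius r = 2.
Part (a). Triangle bound: M_tri(r) = Σ_k |c_k| r^k
  = |-4|·2^0 + |-2|·2^1 + |-2|·2^2 + |-2|·2^3 + |2|·2^4
  = 4 + 4 + 8 + 16 + 32 = 64.
This bounds M(r) := max_{|z|=r} |p(z)| from above; equality holds iff all terms c_k z^k can be made to align in phase at a single z on |z|=r.
Part (b). At z = 2 (real, on the circle |z| = r):
  p(2) = (-4)·2^0 + (-2)·2^1 + (-2)·2^2 + (-2)·2^3 + (2)·2^4 = 0.
  |p(2)| = 0.
Check: |p(2)| = 0 ≤ 64 = M_tri(2). ✓ Equality does not hold at z = 2 (the coefficients have mixed signs, so the terms do not all align in phase there).

M_tri(2) = 64; |p(2)| = 0; equality at z=2: no.


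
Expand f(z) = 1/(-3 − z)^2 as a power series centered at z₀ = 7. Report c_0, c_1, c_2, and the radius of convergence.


Let w = z − z₀, so z = z₀ + w.
Then -3 − z = -3 − (z₀ + w) = (-3 − z₀) − w = -10 − w.
f(z) = 1/(-10 − w)^2 = (1/(-10)^2) · (1 − w/(-10))^{−2}.
By the binomial series (1−u)^{−2} = Σ_{n≥0} C(n+1, 1) u^n for |u|<1, with u = w/(-10):
  c_n = C(n+1, 1) / (-10)^(n+2).
  c_0 = 1/(-10)^2 = 1/100.
  c_1 = 2/(-10)^3 = -1/500.
  c_2 = 3/(-10)^4 = 3/10000.
The series is valid for |w/d| < 1, i.e. |z − z₀| < |d|.
Radius of convergence: R = |-3 − z₀| = |-10| = 10 (distance from z₀ to the singularity z = -3).

c_0 = 1/100, c_1 = -1/500, c_2 = 3/10000; R = 10.


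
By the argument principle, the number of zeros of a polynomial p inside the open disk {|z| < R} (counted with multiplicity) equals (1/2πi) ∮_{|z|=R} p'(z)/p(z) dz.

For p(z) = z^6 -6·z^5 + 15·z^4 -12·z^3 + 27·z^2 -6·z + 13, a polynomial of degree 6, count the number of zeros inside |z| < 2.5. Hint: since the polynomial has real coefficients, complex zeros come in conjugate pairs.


The zeros of p are: (0 + 1i), (0 - 1i), (0 + 1i), (0 - 1i), (3 + 2i), (3 - 2i).
Their magnitudes are: 1, 1, 1, 1, 3.606, 3.606.
Zeros with |z| < R = 2.5: (0 + 1i), (0 - 1i), (0 + 1i), (0 - 1i).
Count = 4.
By the argument principle, (1/2πi) ∮_{|z|=R} p'(z)/p(z) dz equals exactly this count.

Number of zeros inside |z| < 2.5: 4.


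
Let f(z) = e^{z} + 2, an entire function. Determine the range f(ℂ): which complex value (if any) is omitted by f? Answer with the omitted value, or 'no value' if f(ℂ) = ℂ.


Little Picard bounds the complement of f(ℂ) to at most one point.
e^{z} is never zero on ℂ, so 1·e^{z} takes every value in ℂ ∖ {0}. Adding 2 shifts the range to ℂ ∖ {2}. Thus f omits exactly the value 2.

Omitted value: 2.


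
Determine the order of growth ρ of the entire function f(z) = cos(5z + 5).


cos(w) is a linear combination of e^{iw} and e^{−iw} (or e^w, e^{−w} in the hyperbolic case), so |cos(w)| ≤ e^{|w|}. With w = 5z + 5, |w| ≤ 5|z| + 5 = 5r + 5 on |z| = r, giving M(r) ≤ e^{5r + 5}, so ρ ≤ 1. On a suitable ray (z = it for sin/cos; z = t for sinh/cosh, t real → ∞), |cos(5z + 5)| grows like e^{5|t|}/2, so ρ ≥ 1. Hence ρ = 1.
Therefore ρ = 1.

Order ρ = 1.


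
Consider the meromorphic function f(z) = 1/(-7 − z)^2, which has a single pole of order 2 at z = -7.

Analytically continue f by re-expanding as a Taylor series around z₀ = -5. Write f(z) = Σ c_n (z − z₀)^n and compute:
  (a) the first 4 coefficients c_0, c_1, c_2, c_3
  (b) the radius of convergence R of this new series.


Let w = z − z₀, so z = z₀ + w.
Then -7 − z = -7 − (z₀ + w) = (-7 − z₀) − w = -2 − w.
f(z) = 1/(-2 − w)^2 = (1/(-2)^2) · (1 − w/(-2))^{−2}.
By the binomial series (1−u)^{−2} = Σ_{n≥0} C(n+1, 1) u^n for |u|<1, with u = w/(-2):
  c_n = C(n+1, 1) / (-2)^(n+2).
  c_0 = 1/(-2)^2 = 1/4.
  c_1 = 2/(-2)^3 = -1/4.
  c_2 = 3/(-2)^4 = 3/16.
  c_3 = 4/(-2)^5 = -1/8.
The series is valid for |w/d| < 1, i.e. |z − z₀| < |d|.
Radius of convergence: R = |-7 − z₀| = |-2| = 2 (distance from z₀ to the singularity z = -7).

c_0 = 1/4, c_1 = -1/4, c_2 = 3/16, c_3 = -1/8; R = 2.


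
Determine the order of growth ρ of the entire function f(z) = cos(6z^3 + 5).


Write cos(w) = (e^{iw} ± e^{−iw})/(2 or 2i), so |cos(w)| ≤ e^{|w|}. With w = 6z^3 + 5, |w| ≤ 6r^3 + 5 on |z|=r, giving M(r) ≤ e^{6r^3 + 5} and ρ ≤ 3. For the lower bound, choose z on |z|=r with 6z^3 purely imaginary of modulus 6r^3; then |cos(6z^3 + 5)| grows like e^{6r^3}/2, so ρ ≥ 3. Hence ρ = 3.
Therefore ρ = 3.

Order ρ = 3.


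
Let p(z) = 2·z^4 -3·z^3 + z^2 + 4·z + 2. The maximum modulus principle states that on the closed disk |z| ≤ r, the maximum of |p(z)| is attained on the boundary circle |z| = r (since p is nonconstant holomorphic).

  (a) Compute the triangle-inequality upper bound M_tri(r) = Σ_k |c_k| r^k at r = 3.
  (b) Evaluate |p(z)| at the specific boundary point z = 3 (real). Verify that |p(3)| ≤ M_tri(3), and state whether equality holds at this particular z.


Coefficients: c_0 = 2, c_1 = 4, c_2 = 1, c_3 = -3, c_4 = 2. Radius r = 3.
Part (a). Triangle bound: M_tri(r) = Σ_k |c_k| r^k
  = |2|·3^0 + |4|·3^1 + |1|·3^2 + |-3|·3^3 + |2|·3^4
  = 2 + 12 + 9 + 81 + 162 = 266.
This bounds M(r) := max_{|z|=r} |p(z)| from above; equality holds iff all terms c_k z^k can be made to align in phase at a single z on |z|=r.
Part (b). At z = 3 (real, on the circle |z| = r):
  p(3) = (2)·3^0 + (4)·3^1 + (1)·3^2 + (-3)·3^3 + (2)·3^4 = 104.
  |p(3)| = 104.
Check: |p(3)| = 104 ≤ 266 = M_tri(3). ✓ Equality does not hold at z = 3 (the coefficients have mixed signs, so the terms do not all align in phase there).

M_tri(3) = 266; |p(3)| = 104; equality at z=3: no.


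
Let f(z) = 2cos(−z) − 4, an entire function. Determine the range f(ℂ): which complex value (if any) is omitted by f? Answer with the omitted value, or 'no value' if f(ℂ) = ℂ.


Little Picard bounds the complement of f(ℂ) to at most one point.
cos is entire and surjective onto ℂ: for every w ∈ ℂ, cos(ζ) = w has a solution ζ ∈ ℂ (e.g., via the complex inverse arccos). With ζ = −z this gives z = ζ/(-1). Then 2·cos(−z) takes every value in 2·ℂ = ℂ, and adding -4 is a bijection of ℂ. So f is surjective and omits no value. (Note: only on the real line is cos bounded by [−1, 1].)

Omitted value: no value.


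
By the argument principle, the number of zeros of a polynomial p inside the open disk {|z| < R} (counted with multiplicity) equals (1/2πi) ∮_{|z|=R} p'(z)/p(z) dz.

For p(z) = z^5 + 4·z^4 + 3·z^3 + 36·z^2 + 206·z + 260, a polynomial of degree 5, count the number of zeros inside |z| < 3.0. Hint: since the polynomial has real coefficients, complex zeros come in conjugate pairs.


The zeros of p are: (2 + 3i), (2 - 3i), (-3 + 1i), (-3 - 1i), -2.
Their magnitudes are: 3.606, 3.606, 3.162, 3.162, 2.
Zeros with |z| < R = 3.0: -2.
Count = 1.
By the argument principle, (1/2πi) ∮_{|z|=R} p'(z)/p(z) dz equals exactly this count.

Number of zeros inside |z| < 3.0: 1.


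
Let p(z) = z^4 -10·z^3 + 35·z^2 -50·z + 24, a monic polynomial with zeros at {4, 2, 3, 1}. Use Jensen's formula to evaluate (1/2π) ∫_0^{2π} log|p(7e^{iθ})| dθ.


Zeros: 1, 2, 3, 4; r = 7.
Inside |z| < r: 1, 2, 3, 4. Outside (|z| ≥ r): ∅.
p(0) = 24, so log|p(0)| = log(24) = 3.1781.
Apply Jensen: I(r) = log|p(0)| + Σ_k log(r/|z_k|), summed over zeros inside |z| < r.
  log(r/|z_k|) for z_k = 4: log(7/4) = 0.5596
  log(r/|z_k|) for z_k = 2: log(7/2) = 1.2528
  log(r/|z_k|) for z_k = 3: log(7/3) = 0.8473
  log(r/|z_k|) for z_k = 1: log(7/1) = 1.9459
Sum over inside zeros: 4.6056.
I(r) = log|p(0)| + (inside sum) = 3.1781 + 4.6056 = 7.7836.
Closed form (all zeros inside, monic): I(r) = n·log(r) = 4·log(7) = 7.7836. ✓

I(r) ≈ 7.7836.


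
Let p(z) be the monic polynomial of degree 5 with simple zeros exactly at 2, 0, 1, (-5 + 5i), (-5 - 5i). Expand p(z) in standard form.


The polynomial is p(z) = ∏_{α ∈ S} (z − α), where S = {2, 0, 1, (-5 + 5i), (-5 - 5i)}.
Expanding the product yields: p(z) = z^5 + 7·z^4 + 22·z^3 -130·z^2 + 100·z.
Note conjugate pairs combine to real quadratics: (z − (-5+5i))(z − (-5−5i)) = z² + 10z + 50.
The resulting polynomial has degree 5 and real coefficients as required.

p(z) = z^5 + 7·z^4 + 22·z^3 -130·z^2 + 100·z.


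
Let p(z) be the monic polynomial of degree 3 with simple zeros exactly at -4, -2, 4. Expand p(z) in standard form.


The polynomial is p(z) = ∏_{α ∈ S} (z − α), where S = {-4, -2, 4}.
Expanding the product yields: p(z) = z^3 + 2·z^2 -16·z -32.
The resulting polynomial has degree 3 and real coefficients as required.

p(z) = z^3 + 2·z^2 -16·z -32.


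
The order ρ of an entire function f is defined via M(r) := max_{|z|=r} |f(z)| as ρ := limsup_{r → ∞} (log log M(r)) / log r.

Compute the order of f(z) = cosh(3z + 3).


cosh(w) is a linear combination of e^{iw} and e^{−iw} (or e^w, e^{−w} in the hyperbolic case), so |cosh(w)| ≤ e^{|w|}. With w = 3z + 3, |w| ≤ 3|z| + 3 = 3r + 3 on |z| = r, giving M(r) ≤ e^{3r + 3}, so ρ ≤ 1. On a suitable ray (z = it for sin/cos; z = t for sinh/cosh, t real → ∞), |cosh(3z + 3)| grows like e^{3|t|}/2, so ρ ≥ 1. Hence ρ = 1.
Therefore ρ = 1.

Order ρ = 1.


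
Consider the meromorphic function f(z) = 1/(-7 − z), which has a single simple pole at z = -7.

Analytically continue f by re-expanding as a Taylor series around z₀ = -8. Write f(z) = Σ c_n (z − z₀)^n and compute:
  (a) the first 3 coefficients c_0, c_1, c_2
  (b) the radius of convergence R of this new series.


Let w = z − z₀, so z = z₀ + w.
Then -7 − z = -7 − (z₀ + w) = (-7 − z₀) − w = 1 − w.
f(z) = 1/(1 − w) = (1/(1)) · 1/(1 − w/(1)) = Σ_{n≥0} w^n / (1)^(n+1).
So c_n = 1/(1)^(n+1):
  c_0 = 1/(1)^1 = 1.
  c_1 = 1/(1)^2 = 1.
  c_2 = 1/(1)^3 = 1.
The series is valid for |w/d| < 1, i.e. |z − z₀| < |d|.
Radius of convergence: R = |-7 − z₀| = |1| = 1 (distance from z₀ to the singularity z = -7).

c_0 = 1, c_1 = 1, c_2 = 1; R = 1.


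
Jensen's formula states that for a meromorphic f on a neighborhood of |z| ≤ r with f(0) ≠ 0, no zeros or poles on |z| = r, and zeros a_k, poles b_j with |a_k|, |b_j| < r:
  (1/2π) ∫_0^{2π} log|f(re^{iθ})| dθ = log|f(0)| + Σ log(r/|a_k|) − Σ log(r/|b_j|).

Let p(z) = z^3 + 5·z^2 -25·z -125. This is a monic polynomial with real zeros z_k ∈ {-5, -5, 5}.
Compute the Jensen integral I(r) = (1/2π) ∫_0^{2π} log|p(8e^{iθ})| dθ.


Zeros: -5, -5, 5; r = 8.
Inside |z| < r: -5, -5, 5. Outside (|z| ≥ r): ∅.
p(0) = -125, so log|p(0)| = log(125) = 4.8283.
Apply Jensen: I(r) = log|p(0)| + Σ_k log(r/|z_k|), summed over zeros inside |z| < r.
  log(r/|z_k|) for z_k = -5: log(8/5) = 0.4700
  log(r/|z_k|) for z_k = -5: log(8/5) = 0.4700
  log(r/|z_k|) for z_k = 5: log(8/5) = 0.4700
Sum over inside zeros: 1.4100.
I(r) = log|p(0)| + (inside sum) = 4.8283 + 1.4100 = 6.2383.
Closed form (all zeros inside, monic): I(r) = n·log(r) = 3·log(8) = 6.2383. ✓

I(r) ≈ 6.2383.


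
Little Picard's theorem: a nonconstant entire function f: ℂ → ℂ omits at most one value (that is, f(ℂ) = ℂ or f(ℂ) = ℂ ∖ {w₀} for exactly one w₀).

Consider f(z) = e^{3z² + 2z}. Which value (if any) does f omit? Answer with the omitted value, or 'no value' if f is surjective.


Little Picard bounds the complement of f(ℂ) to at most one point.
The exponent g(z) = 3z² + 2z is a nonconstant polynomial, hence surjective onto ℂ. So e^{g(z)} takes every value in {e^w : w ∈ ℂ} = ℂ ∖ {0}. Adding 0 shifts the range to ℂ ∖ {0}. f omits exactly 0.

Omitted value: 0.


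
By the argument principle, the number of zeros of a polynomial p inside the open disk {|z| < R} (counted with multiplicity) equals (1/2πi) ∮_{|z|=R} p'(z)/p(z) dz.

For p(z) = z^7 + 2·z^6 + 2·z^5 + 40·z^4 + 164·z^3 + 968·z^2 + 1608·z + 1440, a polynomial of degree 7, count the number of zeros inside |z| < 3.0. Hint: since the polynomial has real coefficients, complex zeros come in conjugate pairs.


The zeros of p are: (3 + 3i), (3 - 3i), -4, (-1 + 1i), (-1 - 1i), (-1 + 3i), (-1 - 3i).
Their magnitudes are: 4.243, 4.243, 4, 1.414, 1.414, 3.162, 3.162.
Zeros with |z| < R = 3.0: (-1 + 1i), (-1 - 1i).
Count = 2.
By the argument principle, (1/2πi) ∮_{|z|=R} p'(z)/p(z) dz equals exactly this count.

Number of zeros inside |z| < 3.0: 2.


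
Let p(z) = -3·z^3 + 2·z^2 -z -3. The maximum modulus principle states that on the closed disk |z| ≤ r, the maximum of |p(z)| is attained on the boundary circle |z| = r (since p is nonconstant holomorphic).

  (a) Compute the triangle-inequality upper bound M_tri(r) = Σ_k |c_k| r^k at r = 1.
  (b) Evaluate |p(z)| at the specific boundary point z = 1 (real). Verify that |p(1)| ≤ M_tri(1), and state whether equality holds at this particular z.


Coefficients: c_0 = -3, c_1 = -1, c_2 = 2, c_3 = -3. Radius r = 1.
Part (a). Triangle bound: M_tri(r) = Σ_k |c_k| r^k
  = |-3|·1^0 + |-1|·1^1 + |2|·1^2 + |-3|·1^3
  = 3 + 1 + 2 + 3 = 9.
This bounds M(r) := max_{|z|=r} |p(z)| from above; equality holds iff all terms c_k z^k can be made to align in phase at a single z on |z|=r.
Part (b). At z = 1 (real, on the circle |z| = r):
  p(1) = (-3)·1^0 + (-1)·1^1 + (2)·1^2 + (-3)·1^3 = -5.
  |p(1)| = 5.
Check: |p(1)| = 5 ≤ 9 = M_tri(1). ✓ Equality does not hold at z = 1 (the coefficients have mixed signs, so the terms do not all align in phase there).

M_tri(1) = 9; |p(1)| = 5; equality at z=1: no.


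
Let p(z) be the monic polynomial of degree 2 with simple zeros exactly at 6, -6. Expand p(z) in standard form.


The polynomial is p(z) = ∏_{α ∈ S} (z − α), where S = {6, -6}.
Expanding the product yields: p(z) = z^2 -36.
The resulting polynomial has degree 2 and real coefficients as required.

p(z) = z^2 -36.


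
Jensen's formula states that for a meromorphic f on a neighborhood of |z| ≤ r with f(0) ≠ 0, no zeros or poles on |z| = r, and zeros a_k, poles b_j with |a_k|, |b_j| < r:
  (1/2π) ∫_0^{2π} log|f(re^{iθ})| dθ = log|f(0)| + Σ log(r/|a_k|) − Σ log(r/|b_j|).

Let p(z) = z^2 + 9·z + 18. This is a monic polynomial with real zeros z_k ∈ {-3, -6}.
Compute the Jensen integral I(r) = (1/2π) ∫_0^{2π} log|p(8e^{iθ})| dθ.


Zeros: -6, -3; r = 8.
Inside |z| < r: -6, -3. Outside (|z| ≥ r): ∅.
p(0) = 18, so log|p(0)| = log(18) = 2.8904.
Apply Jensen: I(r) = log|p(0)| + Σ_k log(r/|z_k|), summed over zeros inside |z| < r.
  log(r/|z_k|) for z_k = -3: log(8/3) = 0.9808
  log(r/|z_k|) for z_k = -6: log(8/6) = 0.2877
Sum over inside zeros: 1.2685.
I(r) = log|p(0)| + (inside sum) = 2.8904 + 1.2685 = 4.1589.
Closed form (all zeros inside, monic): I(r) = n·log(r) = 2·log(8) = 4.1589. ✓

I(r) ≈ 4.1589.


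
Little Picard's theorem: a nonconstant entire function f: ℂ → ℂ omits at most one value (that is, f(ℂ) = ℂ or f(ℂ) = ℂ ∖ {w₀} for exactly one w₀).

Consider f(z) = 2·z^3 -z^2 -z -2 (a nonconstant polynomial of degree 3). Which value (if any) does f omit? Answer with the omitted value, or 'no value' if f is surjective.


Little Picard bounds the complement of f(ℂ) to at most one point.
For every w ∈ ℂ, the equation p(z) − w = 0 is a nonconstant polynomial in z and hence has at least one root by the fundamental theorem of algebra. So p is surjective onto ℂ, omitting no value.

Omitted value: no value.


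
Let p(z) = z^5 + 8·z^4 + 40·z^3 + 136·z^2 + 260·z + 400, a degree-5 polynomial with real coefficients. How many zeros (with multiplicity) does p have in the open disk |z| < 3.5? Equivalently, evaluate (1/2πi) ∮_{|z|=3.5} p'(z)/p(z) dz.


The zeros of p are: (-1 + 3i), (-1 - 3i), (-1 + 3i), (-1 - 3i), -4.
Their magnitudes are: 3.162, 3.162, 3.162, 3.162, 4.
Zeros with |z| < R = 3.5: (-1 + 3i), (-1 - 3i), (-1 + 3i), (-1 - 3i).
Count = 4.
By the argument principle, (1/2πi) ∮_{|z|=R} p'(z)/p(z) dz equals exactly this count.

Number of zeros inside |z| < 3.5: 4.


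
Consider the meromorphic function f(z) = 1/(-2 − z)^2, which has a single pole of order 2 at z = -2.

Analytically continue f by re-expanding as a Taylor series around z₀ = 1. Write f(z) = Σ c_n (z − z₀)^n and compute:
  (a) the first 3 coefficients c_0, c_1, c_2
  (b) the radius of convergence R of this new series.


Let w = z − z₀, so z = z₀ + w.
Then -2 − z = -2 − (z₀ + w) = (-2 − z₀) − w = -3 − w.
f(z) = 1/(-3 − w)^2 = (1/(-3)^2) · (1 − w/(-3))^{−2}.
By the binomial series (1−u)^{−2} = Σ_{n≥0} C(n+1, 1) u^n for |u|<1, with u = w/(-3):
  c_n = C(n+1, 1) / (-3)^(n+2).
  c_0 = 1/(-3)^2 = 1/9.
  c_1 = 2/(-3)^3 = -2/27.
  c_2 = 3/(-3)^4 = 1/27.
The series is valid for |w/d| < 1, i.e. |z − z₀| < |d|.
Radius of convergence: R = |-2 − z₀| = |-3| = 3 (distance from z₀ to the singularity z = -2).

c_0 = 1/9, c_1 = -2/27, c_2 = 1/27; R = 3.


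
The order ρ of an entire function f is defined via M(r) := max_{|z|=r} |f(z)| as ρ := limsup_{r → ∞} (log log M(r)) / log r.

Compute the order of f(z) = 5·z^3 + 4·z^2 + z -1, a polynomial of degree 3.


|f(z)| ≤ Σ|c_k|·r^k = O(r^3) as r → ∞. Polynomial growth is O(e^{r^ε}) for every ε > 0 (since r^3/e^{r^ε} → 0), so ρ ≤ ε for all ε > 0, i.e. ρ = 0. Every nonconstant polynomial has order 0.
Therefore ρ = 0.

Order ρ = 0.


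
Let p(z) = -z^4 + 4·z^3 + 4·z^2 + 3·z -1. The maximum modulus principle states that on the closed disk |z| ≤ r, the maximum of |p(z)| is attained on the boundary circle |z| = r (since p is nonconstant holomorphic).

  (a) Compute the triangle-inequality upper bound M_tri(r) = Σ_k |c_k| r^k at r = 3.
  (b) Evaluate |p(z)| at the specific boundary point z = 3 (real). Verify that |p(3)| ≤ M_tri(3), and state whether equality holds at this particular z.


Coefficients: c_0 = -1, c_1 = 3, c_2 = 4, c_3 = 4, c_4 = -1. Radius r = 3.
Part (a). Triangle bound: M_tri(r) = Σ_k |c_k| r^k
  = |-1|·3^0 + |3|·3^1 + |4|·3^2 + |4|·3^3 + |-1|·3^4
  = 1 + 9 + 36 + 108 + 81 = 235.
This bounds M(r) := max_{|z|=r} |p(z)| from above; equality holds iff all terms c_k z^k can be made to align in phase at a single z on |z|=r.
Part (b). At z = 3 (real, on the circle |z| = r):
  p(3) = (-1)·3^0 + (3)·3^1 + (4)·3^2 + (4)·3^3 + (-1)·3^4 = 71.
  |p(3)| = 71.
Check: |p(3)| = 71 ≤ 235 = M_tri(3). ✓ Equality does not hold at z = 3 (the coefficients have mixed signs, so the terms do not all align in phase there).

M_tri(3) = 235; |p(3)| = 71; equality at z=3: no.


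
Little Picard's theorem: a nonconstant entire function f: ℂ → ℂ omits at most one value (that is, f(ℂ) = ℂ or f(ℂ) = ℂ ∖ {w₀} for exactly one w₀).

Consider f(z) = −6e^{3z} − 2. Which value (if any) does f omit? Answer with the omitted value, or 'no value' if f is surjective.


Little Picard bounds the complement of f(ℂ) to at most one point.
e^{3z} is never zero on ℂ, so -6·e^{3z} takes every value in ℂ ∖ {0}. Adding -2 shifts the range to ℂ ∖ {-2}. Thus f omits exactly the value -2.

Omitted value: -2.


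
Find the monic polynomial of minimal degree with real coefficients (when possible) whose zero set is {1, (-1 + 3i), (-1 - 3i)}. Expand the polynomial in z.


The polynomial is p(z) = ∏_{α ∈ S} (z − α), where S = {1, (-1 + 3i), (-1 - 3i)}.
Expanding the product yields: p(z) = z^3 + z^2 + 8·z -10.
Note conjugate pairs combine to real quadratics: (z − (-1+3i))(z − (-1−3i)) = z² + 2z + 10.
The resulting polynomial has degree 3 and real coefficients as required.

p(z) = z^3 + z^2 + 8·z -10.


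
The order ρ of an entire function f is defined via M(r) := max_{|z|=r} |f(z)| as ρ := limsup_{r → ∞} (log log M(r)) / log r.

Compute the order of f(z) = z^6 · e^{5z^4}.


M(r) = max_{|z|=r} |1|·|z|^6·|e^{5z^4}| = 1·r^6 · e^{5r^4} (the factors attain their maxima compatibly on |z|=r). Then log M(r) = log 1 + 6·log r + 5r^4, dominated by the last term, so log log M(r) ~ 4·log r. The polynomial factor 1z^6 contributes only a log r term and does not affect the order. ρ = 4.
Therefore ρ = 4.

Order ρ = 4.


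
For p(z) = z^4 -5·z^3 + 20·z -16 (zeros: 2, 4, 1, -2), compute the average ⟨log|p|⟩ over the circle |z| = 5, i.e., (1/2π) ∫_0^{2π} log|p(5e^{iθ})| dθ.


Zeros: -2, 1, 2, 4; r = 5.
Inside |z| < r: -2, 1, 2, 4. Outside (|z| ≥ r): ∅.
p(0) = -16, so log|p(0)| = log(16) = 2.7726.
Apply Jensen: I(r) = log|p(0)| + Σ_k log(r/|z_k|), summed over zeros inside |z| < r.
  log(r/|z_k|) for z_k = 2: log(5/2) = 0.9163
  log(r/|z_k|) for z_k = 4: log(5/4) = 0.2231
  log(r/|z_k|) for z_k = 1: log(5/1) = 1.6094
  log(r/|z_k|) for z_k = -2: log(5/2) = 0.9163
Sum over inside zeros: 3.6652.
I(r) = log|p(0)| + (inside sum) = 2.7726 + 3.6652 = 6.4378.
Closed form (all zeros inside, monic): I(r) = n·log(r) = 4·log(5) = 6.4378. ✓

I(r) ≈ 6.4378.


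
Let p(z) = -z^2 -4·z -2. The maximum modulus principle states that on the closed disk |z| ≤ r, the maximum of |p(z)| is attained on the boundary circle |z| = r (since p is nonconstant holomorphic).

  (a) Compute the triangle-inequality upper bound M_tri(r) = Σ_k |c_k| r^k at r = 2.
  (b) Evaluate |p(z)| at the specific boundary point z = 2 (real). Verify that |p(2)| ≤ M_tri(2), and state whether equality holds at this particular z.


Coefficients: c_0 = -2, c_1 = -4, c_2 = -1. Radius r = 2.
Part (a). Triangle bound: M_tri(r) = Σ_k |c_k| r^k
  = |-2|·2^0 + |-4|·2^1 + |-1|·2^2
  = 2 + 8 + 4 = 14.
This bounds M(r) := max_{|z|=r} |p(z)| from above; equality holds iff all terms c_k z^k can be made to align in phase at a single z on |z|=r.
Part (b). At z = 2 (real, on the circle |z| = r):
  p(2) = (-2)·2^0 + (-4)·2^1 + (-1)·2^2 = -14.
  |p(2)| = 14.
Since all nonzero coefficients share the same sign, |p(2)| = 14 = M_tri(2); the triangle bound is attained at z = 2, so in fact M(r) = 14.

M_tri(2) = 14; |p(2)| = 14; equality at z=2: yes.


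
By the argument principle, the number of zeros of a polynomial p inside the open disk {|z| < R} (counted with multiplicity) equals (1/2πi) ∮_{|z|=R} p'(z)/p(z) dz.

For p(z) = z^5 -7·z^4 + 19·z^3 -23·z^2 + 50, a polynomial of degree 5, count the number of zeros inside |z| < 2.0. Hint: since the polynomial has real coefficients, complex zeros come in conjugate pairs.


The zeros of p are: (3 + 1i), (3 - 1i), -1, (1 + 2i), (1 - 2i).
Their magnitudes are: 3.162, 3.162, 1, 2.236, 2.236.
Zeros with |z| < R = 2.0: -1.
Count = 1.
By the argument principle, (1/2πi) ∮_{|z|=R} p'(z)/p(z) dz equals exactly this count.

Number of zeros inside |z| < 2.0: 1.


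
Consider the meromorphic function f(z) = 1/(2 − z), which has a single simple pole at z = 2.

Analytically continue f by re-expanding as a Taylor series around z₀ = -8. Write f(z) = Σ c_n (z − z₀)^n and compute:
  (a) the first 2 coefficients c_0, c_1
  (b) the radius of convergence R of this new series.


Let w = z − z₀, so z = z₀ + w.
Then 2 − z = 2 − (z₀ + w) = (2 − z₀) − w = 10 − w.
f(z) = 1/(10 − w) = (1/(10)) · 1/(1 − w/(10)) = Σ_{n≥0} w^n / (10)^(n+1).
So c_n = 1/(10)^(n+1):
  c_0 = 1/(10)^1 = 1/10.
  c_1 = 1/(10)^2 = 1/100.
The series is valid for |w/d| < 1, i.e. |z − z₀| < |d|.
Radius of convergence: R = |2 − z₀| = |10| = 10 (distance from z₀ to the singularity z = 2).

c_0 = 1/10, c_1 = 1/100; R = 10.


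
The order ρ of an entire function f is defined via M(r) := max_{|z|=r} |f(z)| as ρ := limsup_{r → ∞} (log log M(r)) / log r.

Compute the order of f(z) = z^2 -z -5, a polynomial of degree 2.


|f(z)| ≤ Σ|c_k|·r^k = O(r^2) as r → ∞. Polynomial growth is O(e^{r^ε}) for every ε > 0 (since r^2/e^{r^ε} → 0), so ρ ≤ ε for all ε > 0, i.e. ρ = 0. Every nonconstant polynomial has order 0.
Therefore ρ = 0.

Order ρ = 0.


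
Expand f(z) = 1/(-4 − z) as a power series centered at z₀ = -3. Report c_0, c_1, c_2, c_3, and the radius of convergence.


Let w = z − z₀, so z = z₀ + w.
Then -4 − z = -4 − (z₀ + w) = (-4 − z₀) − w = -1 − w.
f(z) = 1/(-1 − w) = (1/(-1)) · 1/(1 − w/(-1)) = Σ_{n≥0} w^n / (-1)^(n+1).
So c_n = 1/(-1)^(n+1):
  c_0 = 1/(-1)^1 = -1.
  c_1 = 1/(-1)^2 = 1.
  c_2 = 1/(-1)^3 = -1.
  c_3 = 1/(-1)^4 = 1.
The series is valid for |w/d| < 1, i.e. |z − z₀| < |d|.
Radius of convergence: R = |-4 − z₀| = |-1| = 1 (distance from z₀ to the singularity z = -4).

c_0 = -1, c_1 = 1, c_2 = -1, c_3 = 1; R = 1.
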